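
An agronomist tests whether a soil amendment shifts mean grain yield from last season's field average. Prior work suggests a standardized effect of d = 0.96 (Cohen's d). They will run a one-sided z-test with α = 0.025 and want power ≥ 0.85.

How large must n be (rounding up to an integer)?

For power 0.85 need Φ(δ − z_{0.025}) = 0.85, so δ = z_{0.025} + z_{0.15} = 1.960 + 1.036 = 2.996.
δ = d·√n ⇒ n = (δ/d)² = (2.996 / 0.96)² = 9.74.
Rounding up, n = 10.

n = 10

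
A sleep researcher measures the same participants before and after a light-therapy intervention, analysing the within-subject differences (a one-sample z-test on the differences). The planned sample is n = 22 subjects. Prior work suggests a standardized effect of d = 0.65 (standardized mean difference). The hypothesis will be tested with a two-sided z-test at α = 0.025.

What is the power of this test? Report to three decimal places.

Power ≈ 0.790

Noncentrality parameter: λ = d·√n = 0.65 × √22 = 3.0488
Critical value for a two-sided test at α = 0.025: z_{α/2} = 2.241.
Power = Φ(λ − 2.241) + Φ(−λ − 2.241) = Φ(0.807) + Φ(-5.290) = 0.7903 + 0.0000 = 0.7903.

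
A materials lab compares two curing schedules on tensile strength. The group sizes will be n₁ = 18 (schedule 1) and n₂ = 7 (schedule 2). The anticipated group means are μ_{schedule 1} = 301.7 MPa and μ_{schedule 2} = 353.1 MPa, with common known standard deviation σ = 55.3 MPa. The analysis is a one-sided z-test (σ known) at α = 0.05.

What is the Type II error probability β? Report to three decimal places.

Standardized effect: d = |μ_{schedule 1} − μ_{schedule 2}| / σ = |301.7 − 353.1| / 55.3 = 0.9295
Noncentrality parameter: δ = d / √(1/n₁ + 1/n₂) = 0.9295 / √(1/18 + 1/7) = 2.0867
One-sided α = 0.05 → critical value z_{0.05} = 1.645.
Power = P(Z > 1.645 − δ) = Φ(0.442) = 0.6707.
Type II error: β = 1 − power = 1 − 0.6707 = 0.3293.

β ≈ 0.329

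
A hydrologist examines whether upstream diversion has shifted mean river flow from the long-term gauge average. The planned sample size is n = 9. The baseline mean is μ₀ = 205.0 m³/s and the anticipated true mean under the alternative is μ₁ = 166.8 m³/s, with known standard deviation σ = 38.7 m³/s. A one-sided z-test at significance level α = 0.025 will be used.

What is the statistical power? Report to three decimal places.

Power ≈ 0.842

Standardized effect: d = |μ₁ − μ₀| / σ = |166.8 − 205.0| / 38.7 = 0.9871
Noncentrality parameter: δ = d·√n = 0.9871 × √9 = 2.9612
One-sided α = 0.025 → critical value z_{0.025} = 1.960.
Power = P(Z > 1.960 − δ) = Φ(1.001) = 0.8417.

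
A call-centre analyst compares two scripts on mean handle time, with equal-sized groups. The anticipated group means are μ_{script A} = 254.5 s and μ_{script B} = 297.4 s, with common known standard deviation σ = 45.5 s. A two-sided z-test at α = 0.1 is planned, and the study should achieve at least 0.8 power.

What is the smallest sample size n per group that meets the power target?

n = 14 per group

Standardized effect: d = |μ_{script A} − μ_{script B}| / σ = |254.5 − 297.4| / 45.5 = 0.9429
Set Φ(δ − 1.645) = 0.8; then δ − 1.645 = Φ⁻¹(0.8) = 0.842, giving δ = 2.486.
(The Φ(−δ − z_{α/2}) term is vanishingly small for δ > 0 and is dropped in the standard sample-size formula.)
δ = d·√(n/2) ⇒ n = 2(δ/d)² = 2 × (2.486 / 0.9429)² = 13.91.
Rounding up, n = 14 per group.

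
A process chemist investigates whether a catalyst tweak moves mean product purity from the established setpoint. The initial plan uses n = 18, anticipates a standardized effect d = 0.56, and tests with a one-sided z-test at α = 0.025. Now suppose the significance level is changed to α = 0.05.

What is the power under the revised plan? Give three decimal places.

Power ≈ 0.768

δ = d·√n = 0.56 × √18 = 2.3759 (unchanged). New critical value: z_{0.05} = 1.645.
Revised power = Φ(δ − 1.645) = Φ(0.731) = 0.7676.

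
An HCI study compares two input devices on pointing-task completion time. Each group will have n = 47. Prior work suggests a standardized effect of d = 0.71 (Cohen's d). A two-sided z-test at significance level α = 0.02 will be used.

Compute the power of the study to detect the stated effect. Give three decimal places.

Noncentrality parameter: δ = d·√(n/2) = 0.71 × √(47/2) = 3.4419
Two-sided α = 0.02 → critical value z_{0.01} = 2.326.
Power = Φ(δ − 2.326) + Φ(−δ − 2.326) = Φ(1.116) + Φ(-5.768) = 0.8677 + 0.0000 = 0.8677.

Power ≈ 0.868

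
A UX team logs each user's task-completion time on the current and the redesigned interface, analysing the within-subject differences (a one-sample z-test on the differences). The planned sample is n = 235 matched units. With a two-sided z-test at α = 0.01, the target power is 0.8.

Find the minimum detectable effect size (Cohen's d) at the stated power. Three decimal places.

Need Φ(δ − 2.576) = 0.8, so δ = 2.576 + 0.842 = 3.417.
(Lower-tail contribution to power is negligible for δ > 0.)
δ = d·√n ⇒ d = δ/√n = 3.417/√235 = 0.2229.

d ≈ 0.223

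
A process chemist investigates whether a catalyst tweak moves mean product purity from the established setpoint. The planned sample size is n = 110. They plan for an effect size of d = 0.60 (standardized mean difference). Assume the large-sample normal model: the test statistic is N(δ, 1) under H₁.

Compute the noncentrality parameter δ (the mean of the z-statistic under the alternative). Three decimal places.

δ = d·√n = 0.60 × √110 = 6.2929

δ ≈ 6.293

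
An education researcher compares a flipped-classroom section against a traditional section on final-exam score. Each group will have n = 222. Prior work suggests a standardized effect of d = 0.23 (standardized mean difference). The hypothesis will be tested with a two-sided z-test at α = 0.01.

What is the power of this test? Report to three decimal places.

Power ≈ 0.439

Noncentrality parameter: δ = d·√(n/2) = 0.23 × √(222/2) = 2.4232
Critical value for a two-sided test at α = 0.01: z_{α/2} = 2.576.
Power = Φ(δ − 2.576) + Φ(−δ − 2.576) = Φ(-0.153) + Φ(-4.999) = 0.4393 + 0.0000 = 0.4393.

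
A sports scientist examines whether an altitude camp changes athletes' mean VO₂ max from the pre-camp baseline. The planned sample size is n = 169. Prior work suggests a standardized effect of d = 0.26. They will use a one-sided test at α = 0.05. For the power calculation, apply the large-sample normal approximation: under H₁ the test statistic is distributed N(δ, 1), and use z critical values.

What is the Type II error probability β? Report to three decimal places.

β ≈ 0.041

Noncentrality parameter: δ = d·√n = 0.26 × √169 = 3.3800
Critical value for a one-sided test at α = 0.05: z_α = 1.645.
Power = Φ(δ − 1.645) = Φ(1.735) = 0.9586.
Type II error: β = 1 − power = 1 − 0.9586 = 0.0414.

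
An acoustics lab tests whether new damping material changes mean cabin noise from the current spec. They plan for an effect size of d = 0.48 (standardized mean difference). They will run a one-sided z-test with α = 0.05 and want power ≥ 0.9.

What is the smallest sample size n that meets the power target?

Set Φ(δ − 1.645) = 0.9; then δ − 1.645 = Φ⁻¹(0.9) = 1.282, giving δ = 2.926.
δ = d·√n ⇒ n = (δ/d)² = (2.926 / 0.48)² = 37.17.
Round up to the next whole unit.

n = 38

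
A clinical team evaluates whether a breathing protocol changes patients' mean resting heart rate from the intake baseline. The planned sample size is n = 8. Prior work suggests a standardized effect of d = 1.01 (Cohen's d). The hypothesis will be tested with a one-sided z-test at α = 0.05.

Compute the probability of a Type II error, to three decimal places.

Noncentrality parameter: δ = d·√n = 1.01 × √8 = 2.8567
One-sided α = 0.05 → critical value z_{0.05} = 1.645.
Power = Φ(δ − 1.645) = Φ(1.212) = 0.8872.
Type II error: β = 1 − power = 1 − 0.8872 = 0.1128.

β ≈ 0.113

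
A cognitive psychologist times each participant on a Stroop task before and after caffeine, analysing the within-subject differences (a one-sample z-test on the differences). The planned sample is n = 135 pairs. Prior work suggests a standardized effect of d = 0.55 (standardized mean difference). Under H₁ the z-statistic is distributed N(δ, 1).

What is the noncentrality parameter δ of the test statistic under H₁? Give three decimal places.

δ ≈ 6.390

δ = d·√n = 0.55 × √135 = 6.3904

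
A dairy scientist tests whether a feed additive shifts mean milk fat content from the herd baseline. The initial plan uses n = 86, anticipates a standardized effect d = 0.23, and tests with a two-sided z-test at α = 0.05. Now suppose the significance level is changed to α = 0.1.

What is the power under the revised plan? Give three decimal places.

Power ≈ 0.687

δ = d·√n = 0.23 × √86 = 2.1329 (unchanged). New critical value: z_{0.05} = 1.645.
Revised power = Φ(δ − 1.645) + Φ(−δ − 1.645) = Φ(0.488) + Φ(-3.778) = 0.6873 + 0.0001 = 0.6873.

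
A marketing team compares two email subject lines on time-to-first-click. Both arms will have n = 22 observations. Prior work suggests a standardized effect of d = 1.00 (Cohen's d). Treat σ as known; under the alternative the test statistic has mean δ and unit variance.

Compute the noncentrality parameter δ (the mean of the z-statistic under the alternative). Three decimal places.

δ ≈ 3.317

The noncentrality parameter scales effect size by the design's sample-size factor: δ = d·√(n/2) = 1.00 × √(22/2) = 3.3166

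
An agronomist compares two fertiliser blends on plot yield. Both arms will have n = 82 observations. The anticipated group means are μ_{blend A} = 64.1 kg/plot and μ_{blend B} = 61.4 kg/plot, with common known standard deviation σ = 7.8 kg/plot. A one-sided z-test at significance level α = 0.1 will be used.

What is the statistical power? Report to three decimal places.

Standardized effect: d = |μ_{blend A} − μ_{blend B}| / σ = |64.1 − 61.4| / 7.8 = 0.3462
Noncentrality parameter: δ = d·√(n/2) = 0.3462 × √(82/2) = 2.2165
Critical value for a one-sided test at α = 0.1: z_α = 1.282.
Power = Φ(δ − 1.282) = Φ(0.935) = 0.8251.

Power ≈ 0.825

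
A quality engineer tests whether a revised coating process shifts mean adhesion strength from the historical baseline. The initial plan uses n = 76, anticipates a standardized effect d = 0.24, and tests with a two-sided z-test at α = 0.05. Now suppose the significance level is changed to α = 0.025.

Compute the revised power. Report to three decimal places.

Power ≈ 0.441

δ = d·√n = 0.24 × √76 = 2.0923 (unchanged). New critical value: z_{0.0125} = 2.241.
Revised power = Φ(δ − 2.241) + Φ(−δ − 2.241) = Φ(-0.149) + Φ(-4.334) = 0.4407 + 0.0000 = 0.4407.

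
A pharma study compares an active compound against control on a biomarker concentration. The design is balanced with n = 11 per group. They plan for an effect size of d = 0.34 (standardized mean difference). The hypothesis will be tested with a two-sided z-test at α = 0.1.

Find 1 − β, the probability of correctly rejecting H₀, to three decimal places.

Power ≈ 0.206

Noncentrality parameter: δ = d·√(n/2) = 0.34 × √(11/2) = 0.7974
Two-sided α = 0.1 → critical value z_{0.05} = 1.645.
Power = Φ(δ − 1.645) + Φ(−δ − 1.645) = Φ(-0.847) + Φ(-2.442) = 0.1984 + 0.0073 = 0.2057.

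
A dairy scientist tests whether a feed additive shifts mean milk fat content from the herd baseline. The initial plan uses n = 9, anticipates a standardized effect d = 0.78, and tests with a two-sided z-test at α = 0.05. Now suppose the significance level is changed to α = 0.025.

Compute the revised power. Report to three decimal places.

Power ≈ 0.539

δ = d·√n = 0.78 × √9 = 2.3400 (unchanged). New critical value: z_{0.0125} = 2.241.
Revised power = Φ(δ − 2.241) + Φ(−δ − 2.241) = Φ(0.099) + Φ(-4.581) = 0.5393 + 0.0000 = 0.5393.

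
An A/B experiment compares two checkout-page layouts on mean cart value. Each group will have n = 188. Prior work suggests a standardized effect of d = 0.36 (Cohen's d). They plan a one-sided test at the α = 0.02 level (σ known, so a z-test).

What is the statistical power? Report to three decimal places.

Noncentrality parameter: δ = d·√(n/2) = 0.36 × √(188/2) = 3.4903
One-sided α = 0.02 → critical value z_{0.02} = 2.054.
Power = Φ(δ − 2.054) = Φ(1.437) = 0.9246.

Power ≈ 0.925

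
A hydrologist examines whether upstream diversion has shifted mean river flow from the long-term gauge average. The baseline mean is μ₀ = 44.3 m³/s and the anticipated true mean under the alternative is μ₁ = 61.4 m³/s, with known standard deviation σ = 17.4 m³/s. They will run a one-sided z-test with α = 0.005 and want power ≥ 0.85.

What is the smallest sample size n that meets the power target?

Standardized effect: d = |μ₁ − μ₀| / σ = |61.4 − 44.3| / 17.4 = 0.9828
Set Φ(δ − 2.576) = 0.85; then δ − 2.576 = Φ⁻¹(0.85) = 1.036, giving δ = 3.612.
δ = d·√n ⇒ n = (δ/d)² = (3.612 / 0.9828)² = 13.51.
Round up to the next whole unit.

n = 14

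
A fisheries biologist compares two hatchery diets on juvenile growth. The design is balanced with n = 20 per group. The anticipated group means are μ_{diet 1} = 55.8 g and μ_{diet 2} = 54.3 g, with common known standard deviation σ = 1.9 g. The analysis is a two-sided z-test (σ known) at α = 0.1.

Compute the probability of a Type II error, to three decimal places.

β ≈ 0.197

Standardized effect: d = |μ_{diet 1} − μ_{diet 2}| / σ = |55.8 − 54.3| / 1.9 = 0.7895
Noncentrality parameter: δ = d·√(n/2) = 0.7895 × √(20/2) = 2.4965
Two-sided α = 0.1 → critical value z_{0.05} = 1.645.
Power = Φ(δ − 1.645) + Φ(−δ − 1.645) = Φ(0.852) + Φ(-4.141) = 0.8028 + 0.0000 = 0.8028.
Type II error: β = 1 − power = 1 − 0.8028 = 0.1972.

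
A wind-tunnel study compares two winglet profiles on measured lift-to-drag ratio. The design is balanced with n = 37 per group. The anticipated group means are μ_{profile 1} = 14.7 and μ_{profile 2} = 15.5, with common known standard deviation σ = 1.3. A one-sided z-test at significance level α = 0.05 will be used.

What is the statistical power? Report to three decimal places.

Power ≈ 0.842

Standardized effect: d = |μ_{profile 1} − μ_{profile 2}| / σ = |14.7 − 15.5| / 1.3 = 0.6154
Noncentrality parameter: δ = d·√(n/2) = 0.6154 × √(37/2) = 2.6469
One-sided α = 0.05 → critical value z_{0.05} = 1.645.
Power = Φ(δ − 1.645) = Φ(1.002) = 0.8418.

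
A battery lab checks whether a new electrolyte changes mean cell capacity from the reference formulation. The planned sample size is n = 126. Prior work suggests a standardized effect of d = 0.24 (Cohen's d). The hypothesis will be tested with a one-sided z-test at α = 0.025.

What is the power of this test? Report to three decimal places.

Noncentrality parameter: δ = d·√n = 0.24 × √126 = 2.6940
Critical value for a one-sided test at α = 0.025: z_α = 1.960.
Power = P(Z > 1.960 − δ) = Φ(0.734) = 0.7685.

Power ≈ 0.769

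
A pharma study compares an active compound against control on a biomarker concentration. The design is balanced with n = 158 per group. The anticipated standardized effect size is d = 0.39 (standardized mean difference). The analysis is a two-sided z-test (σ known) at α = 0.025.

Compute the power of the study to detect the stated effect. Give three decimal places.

Noncentrality parameter: λ = d·√(n/2) = 0.39 × √(158/2) = 3.4664
Two-sided α = 0.025 → critical value z_{0.0125} = 2.241.
Power = Φ(λ − 2.241) + Φ(−λ − 2.241) = Φ(1.225) + Φ(-5.708) = 0.8897 + 0.0000 = 0.8897.

Power ≈ 0.890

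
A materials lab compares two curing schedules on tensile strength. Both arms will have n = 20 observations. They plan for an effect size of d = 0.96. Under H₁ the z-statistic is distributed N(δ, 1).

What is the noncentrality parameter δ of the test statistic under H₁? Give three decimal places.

δ ≈ 3.036

The noncentrality parameter scales effect size by the design's sample-size factor: δ = d·√(n/2) = 0.96 × √(20/2) = 3.0358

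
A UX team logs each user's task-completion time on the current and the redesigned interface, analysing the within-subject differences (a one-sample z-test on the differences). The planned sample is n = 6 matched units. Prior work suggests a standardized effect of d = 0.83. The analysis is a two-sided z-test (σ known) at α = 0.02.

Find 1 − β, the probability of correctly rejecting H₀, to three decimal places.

Power ≈ 0.385

Noncentrality parameter: δ = d·√n = 0.83 × √6 = 2.0331
Critical value for a two-sided test at α = 0.02: z_{α/2} = 2.326.
Power = Φ(δ − 2.326) + Φ(−δ − 2.326) = Φ(-0.293) + Φ(-4.359) = 0.3847 + 0.0000 = 0.3847.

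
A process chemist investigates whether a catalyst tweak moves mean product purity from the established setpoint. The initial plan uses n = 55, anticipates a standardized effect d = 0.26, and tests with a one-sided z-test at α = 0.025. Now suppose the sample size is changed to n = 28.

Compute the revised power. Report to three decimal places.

With n = 28: δ = d·√n = 0.26 × √28 = 1.3758. Critical value z_{0.025} = 1.960.
Revised power = Φ(δ − 1.960) = Φ(-0.584) = 0.2796.

Power ≈ 0.280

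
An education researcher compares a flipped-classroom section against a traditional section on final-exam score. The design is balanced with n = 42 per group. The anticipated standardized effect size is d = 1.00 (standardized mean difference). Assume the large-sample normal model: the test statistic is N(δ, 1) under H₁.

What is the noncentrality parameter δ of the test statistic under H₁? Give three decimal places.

δ ≈ 4.583

δ = d·√(n/2) = 1.00 × √(42/2) = 4.5826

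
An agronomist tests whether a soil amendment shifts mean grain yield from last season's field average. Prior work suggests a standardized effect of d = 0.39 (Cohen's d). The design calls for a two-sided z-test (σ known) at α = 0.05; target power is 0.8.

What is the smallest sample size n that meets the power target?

n = 52

For power 0.8 need Φ(δ − z_{0.025}) = 0.8, so δ = z_{0.025} + z_{0.20} = 1.960 + 0.842 = 2.802.
(The Φ(−δ − z_{α/2}) term is vanishingly small for δ > 0 and is dropped in the standard sample-size formula.)
δ = d·√n ⇒ n = (δ/d)² = (2.802 / 0.39)² = 51.60.
Rounding up, n = 52.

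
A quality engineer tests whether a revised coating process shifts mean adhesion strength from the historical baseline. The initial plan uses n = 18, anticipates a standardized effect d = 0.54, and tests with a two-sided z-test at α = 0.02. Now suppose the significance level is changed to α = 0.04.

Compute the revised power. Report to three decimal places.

δ = d·√n = 0.54 × √18 = 2.2910 (unchanged). New critical value: z_{0.02} = 2.054.
Revised power = Φ(δ − 2.054) + Φ(−δ − 2.054) = Φ(0.237) + Φ(-4.345) = 0.5938 + 0.0000 = 0.5938.

Power ≈ 0.594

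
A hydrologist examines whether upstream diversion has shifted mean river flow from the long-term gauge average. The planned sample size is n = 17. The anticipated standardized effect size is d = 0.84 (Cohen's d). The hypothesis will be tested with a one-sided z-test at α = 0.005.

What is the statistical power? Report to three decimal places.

Power ≈ 0.813

Noncentrality parameter: δ = d·√n = 0.84 × √17 = 3.4634
One-sided α = 0.005 → critical value z_{0.005} = 2.576.
Power = P(Z > 2.576 − δ) = Φ(0.888) = 0.8126.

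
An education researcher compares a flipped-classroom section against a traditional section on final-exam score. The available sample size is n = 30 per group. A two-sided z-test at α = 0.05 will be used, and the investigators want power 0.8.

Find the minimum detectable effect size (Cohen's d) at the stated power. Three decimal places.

Required noncentrality: δ = z_{0.025} + z_{0.20} = 1.960 + 0.842 = 2.802.
(The second rejection-region term Φ(−δ − z_{α/2}) is negligible and dropped.)
δ = d·√(n/2) ⇒ d = δ/√(n/2) = 2.802/√(30/2) = 0.7234.

d ≈ 0.723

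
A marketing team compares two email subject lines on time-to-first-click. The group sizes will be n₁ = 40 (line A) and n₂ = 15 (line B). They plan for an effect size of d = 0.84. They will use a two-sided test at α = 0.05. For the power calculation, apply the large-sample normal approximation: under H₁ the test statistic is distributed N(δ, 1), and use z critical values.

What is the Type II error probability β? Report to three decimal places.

β ≈ 0.208

Noncentrality parameter: δ = d / √(1/n₁ + 1/n₂) = 0.84 / √(1/40 + 1/15) = 2.7744
Two-sided α = 0.05 → critical value z_{0.025} = 1.960.
Power = Φ(δ − 1.960) + Φ(−δ − 1.960) = Φ(0.814) + Φ(-4.734) = 0.7923 + 0.0000 = 0.7923.
Type II error: β = 1 − power = 1 − 0.7923 = 0.2077.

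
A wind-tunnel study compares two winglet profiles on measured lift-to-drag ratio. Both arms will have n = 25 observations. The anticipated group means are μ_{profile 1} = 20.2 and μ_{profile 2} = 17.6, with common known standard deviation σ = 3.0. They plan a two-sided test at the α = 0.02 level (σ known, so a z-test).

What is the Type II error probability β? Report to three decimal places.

β ≈ 0.230

Standardized effect: d = |μ_{profile 1} − μ_{profile 2}| / σ = |20.2 − 17.6| / 3.0 = 0.8667
Noncentrality parameter: δ = d·√(n/2) = 0.8667 × √(25/2) = 3.0641
Critical value for a two-sided test at α = 0.02: z_{α/2} = 2.326.
Power = Φ(δ − 2.326) + Φ(−δ − 2.326) = Φ(0.738) + Φ(-5.390) = 0.7697 + 0.0000 = 0.7697.
Type II error: β = 1 − power = 1 − 0.7697 = 0.2303.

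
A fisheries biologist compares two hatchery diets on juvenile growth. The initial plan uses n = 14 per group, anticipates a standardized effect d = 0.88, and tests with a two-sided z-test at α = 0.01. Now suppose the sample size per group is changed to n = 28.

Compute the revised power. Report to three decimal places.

With n = 28 per group: δ = d·√(n/2) = 0.88 × √(28/2) = 3.2927. Critical value z_{0.005} = 2.576.
Revised power = Φ(δ − 2.576) + Φ(−δ − 2.576) = Φ(0.717) + Φ(-5.868) = 0.7633 + 0.0000 = 0.7633.

Power ≈ 0.763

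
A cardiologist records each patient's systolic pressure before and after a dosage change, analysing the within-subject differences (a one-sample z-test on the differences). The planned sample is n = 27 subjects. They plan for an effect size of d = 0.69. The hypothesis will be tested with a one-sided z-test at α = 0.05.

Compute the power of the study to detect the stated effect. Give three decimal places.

Noncentrality parameter: δ = d·√n = 0.69 × √27 = 3.5853
One-sided α = 0.05 → critical value z_{0.05} = 1.645.
Power = Φ(δ − 1.645) = Φ(1.940) = 0.9738.

Power ≈ 0.974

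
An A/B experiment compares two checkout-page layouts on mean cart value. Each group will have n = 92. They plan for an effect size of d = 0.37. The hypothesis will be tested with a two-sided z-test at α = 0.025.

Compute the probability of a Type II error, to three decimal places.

β ≈ 0.394

Noncentrality parameter: δ = d·√(n/2) = 0.37 × √(92/2) = 2.5095
Two-sided α = 0.025 → critical value z_{0.0125} = 2.241.
Power = Φ(δ − 2.241) + Φ(−δ − 2.241) = Φ(0.268) + Φ(-4.751) = 0.6057 + 0.0000 = 0.6057.
Type II error: β = 1 − power = 1 − 0.6057 = 0.3943.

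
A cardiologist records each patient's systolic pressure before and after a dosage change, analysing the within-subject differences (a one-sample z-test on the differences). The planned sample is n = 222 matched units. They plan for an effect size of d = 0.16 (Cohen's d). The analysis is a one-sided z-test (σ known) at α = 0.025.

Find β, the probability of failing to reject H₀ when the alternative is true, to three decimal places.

β ≈ 0.336

Noncentrality parameter: δ = d·√n = 0.16 × √222 = 2.3839
One-sided α = 0.025 → critical value z_{0.025} = 1.960.
Power = P(Z > 1.960 − δ) = Φ(0.424) = 0.6642.
Type II error: β = 1 − power = 1 − 0.6642 = 0.3358.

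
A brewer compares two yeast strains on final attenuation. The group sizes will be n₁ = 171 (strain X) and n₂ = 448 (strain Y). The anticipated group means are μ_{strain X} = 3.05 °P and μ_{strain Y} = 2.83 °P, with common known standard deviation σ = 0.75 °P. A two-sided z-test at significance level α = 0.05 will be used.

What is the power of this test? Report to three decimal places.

Power ≈ 0.904

Standardized effect: d = |μ_{strain X} − μ_{strain Y}| / σ = |3.05 − 2.83| / 0.75 = 0.2933
Noncentrality parameter: δ = d / √(1/n₁ + 1/n₂) = 0.2933 / √(1/171 + 1/448) = 3.2633
Critical value for a two-sided test at α = 0.05: z_{α/2} = 1.960.
Power = Φ(δ − 1.960) + Φ(−δ − 1.960) = Φ(1.303) + Φ(-5.223) = 0.9038 + 0.0000 = 0.9038.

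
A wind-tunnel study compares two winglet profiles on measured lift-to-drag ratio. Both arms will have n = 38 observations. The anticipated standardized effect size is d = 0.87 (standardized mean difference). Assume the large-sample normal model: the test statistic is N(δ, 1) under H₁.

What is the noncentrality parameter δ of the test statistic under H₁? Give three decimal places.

δ = d·√(n/2) = 0.87 × √(38/2) = 3.7922

δ ≈ 3.792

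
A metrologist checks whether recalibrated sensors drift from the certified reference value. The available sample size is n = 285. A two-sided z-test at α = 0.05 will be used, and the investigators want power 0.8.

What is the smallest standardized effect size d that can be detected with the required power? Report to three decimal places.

Required noncentrality: δ = z_{0.025} + z_{0.20} = 1.960 + 0.842 = 2.802.
(Lower-tail contribution to power is negligible for δ > 0.)
δ = d·√n ⇒ d = δ/√n = 2.802/√285 = 0.1660.

d ≈ 0.166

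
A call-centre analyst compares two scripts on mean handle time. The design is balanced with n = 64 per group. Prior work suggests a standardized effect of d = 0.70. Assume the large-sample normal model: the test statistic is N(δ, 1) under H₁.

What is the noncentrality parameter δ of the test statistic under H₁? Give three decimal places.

The noncentrality parameter scales effect size by the design's sample-size factor: δ = d·√(n/2) = 0.70 × √(64/2) = 3.9598

δ ≈ 3.960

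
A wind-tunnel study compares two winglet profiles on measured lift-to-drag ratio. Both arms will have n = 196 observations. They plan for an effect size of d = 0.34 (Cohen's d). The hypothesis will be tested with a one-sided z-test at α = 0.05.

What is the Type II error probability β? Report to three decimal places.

β ≈ 0.043

Noncentrality parameter: δ = d·√(n/2) = 0.34 × √(196/2) = 3.3658
Critical value for a one-sided test at α = 0.05: z_α = 1.645.
Power = P(Z > 1.645 − δ) = Φ(1.721) = 0.9574.
Type II error: β = 1 − power = 1 − 0.9574 = 0.0426.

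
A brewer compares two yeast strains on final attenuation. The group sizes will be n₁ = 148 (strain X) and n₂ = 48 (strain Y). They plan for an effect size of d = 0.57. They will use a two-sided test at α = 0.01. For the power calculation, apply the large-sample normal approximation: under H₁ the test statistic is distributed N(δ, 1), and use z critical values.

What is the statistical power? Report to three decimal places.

Noncentrality parameter: λ = d / √(1/n₁ + 1/n₂) = 0.57 / √(1/148 + 1/48) = 3.4316
Two-sided α = 0.01 → critical value z_{0.005} = 2.576.
Power = Φ(λ − 2.576) + Φ(−λ − 2.576) = Φ(0.856) + Φ(-6.007) = 0.8039 + 0.0000 = 0.8039.

Power ≈ 0.804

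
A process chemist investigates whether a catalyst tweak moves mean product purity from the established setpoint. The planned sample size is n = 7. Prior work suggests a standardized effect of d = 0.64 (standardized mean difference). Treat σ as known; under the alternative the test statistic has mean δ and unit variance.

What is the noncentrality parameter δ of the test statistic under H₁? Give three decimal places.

δ = d·√n = 0.64 × √7 = 1.6933

δ ≈ 1.693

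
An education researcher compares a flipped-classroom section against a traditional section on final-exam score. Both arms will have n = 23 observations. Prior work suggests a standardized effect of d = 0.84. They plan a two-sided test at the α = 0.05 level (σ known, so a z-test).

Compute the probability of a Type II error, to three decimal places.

β ≈ 0.187

Noncentrality parameter: δ = d·√(n/2) = 0.84 × √(23/2) = 2.8486
Critical value for a two-sided test at α = 0.05: z_{α/2} = 1.960.
Power = Φ(δ − 1.960) + Φ(−δ − 1.960) = Φ(0.889) + Φ(-4.809) = 0.8129 + 0.0000 = 0.8129.
Type II error: β = 1 − power = 1 − 0.8129 = 0.1871.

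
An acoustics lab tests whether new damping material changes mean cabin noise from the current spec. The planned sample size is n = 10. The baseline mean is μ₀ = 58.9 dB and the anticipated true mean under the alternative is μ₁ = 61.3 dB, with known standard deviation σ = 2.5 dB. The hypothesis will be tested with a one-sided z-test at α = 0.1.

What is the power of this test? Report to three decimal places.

Standardized effect: d = |μ₁ − μ₀| / σ = |61.3 − 58.9| / 2.5 = 0.9600
Noncentrality parameter: δ = d·√n = 0.9600 × √10 = 3.0358
Critical value for a one-sided test at α = 0.1: z_α = 1.282.
Power = Φ(δ − 1.282) = Φ(1.754) = 0.9603.

Power ≈ 0.960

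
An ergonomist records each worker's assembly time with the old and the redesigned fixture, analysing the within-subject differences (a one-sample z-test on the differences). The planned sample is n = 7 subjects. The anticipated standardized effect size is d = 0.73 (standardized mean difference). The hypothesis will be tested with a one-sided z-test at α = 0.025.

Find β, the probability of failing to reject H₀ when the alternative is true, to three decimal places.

β ≈ 0.511

Noncentrality parameter: δ = d·√n = 0.73 × √7 = 1.9314
One-sided α = 0.025 → critical value z_{0.025} = 1.960.
Power = P(Z > 1.960 − δ) = Φ(-0.029) = 0.4886.
Type II error: β = 1 − power = 1 − 0.4886 = 0.5114.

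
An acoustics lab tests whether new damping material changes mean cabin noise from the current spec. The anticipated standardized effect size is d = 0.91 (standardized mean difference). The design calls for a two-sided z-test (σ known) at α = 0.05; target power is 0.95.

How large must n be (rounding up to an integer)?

For power 0.95 need Φ(δ − z_{0.025}) = 0.95, so δ = z_{0.025} + z_{0.05} = 1.960 + 1.645 = 3.605.
(Ignoring the negligible lower-tail rejection probability gives the usual closed-form inversion.)
δ = d·√n ⇒ n = (δ/d)² = (3.605 / 0.91)² = 15.69.
Rounding up, n = 16.

n = 16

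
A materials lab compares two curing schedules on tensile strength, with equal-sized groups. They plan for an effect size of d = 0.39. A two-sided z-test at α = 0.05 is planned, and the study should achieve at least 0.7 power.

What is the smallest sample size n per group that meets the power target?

For power 0.7 need Φ(δ − z_{0.025}) = 0.7, so δ = z_{0.025} + z_{0.30} = 1.960 + 0.524 = 2.484.
(The Φ(−δ − z_{α/2}) term is vanishingly small for δ > 0 and is dropped in the standard sample-size formula.)
δ = d·√(n/2) ⇒ n = 2(δ/d)² = 2 × (2.484 / 0.39)² = 81.16.
Rounding up, n = 82 per group.

n = 82 per group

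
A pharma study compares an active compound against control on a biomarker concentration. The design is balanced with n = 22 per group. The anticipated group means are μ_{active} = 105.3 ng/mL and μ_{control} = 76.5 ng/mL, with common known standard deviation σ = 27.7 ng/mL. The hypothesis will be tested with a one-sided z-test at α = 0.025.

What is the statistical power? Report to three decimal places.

Power ≈ 0.932

Standardized effect: d = |μ_{active} − μ_{control}| / σ = |105.3 − 76.5| / 27.7 = 1.0397
Noncentrality parameter: δ = d·√(n/2) = 1.0397 × √(22/2) = 3.4483
One-sided α = 0.025 → critical value z_{0.025} = 1.960.
Power = P(Z > 1.960 − δ) = Φ(1.488) = 0.9317.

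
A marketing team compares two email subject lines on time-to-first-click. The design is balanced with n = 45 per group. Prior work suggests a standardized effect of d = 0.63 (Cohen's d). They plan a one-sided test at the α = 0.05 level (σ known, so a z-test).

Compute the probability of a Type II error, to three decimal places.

β ≈ 0.090

Noncentrality parameter: δ = d·√(n/2) = 0.63 × √(45/2) = 2.9884
Critical value for a one-sided test at α = 0.05: z_α = 1.645.
Power = P(Z > 1.645 − δ) = Φ(1.343) = 0.9104.
Type II error: β = 1 − power = 1 − 0.9104 = 0.0896.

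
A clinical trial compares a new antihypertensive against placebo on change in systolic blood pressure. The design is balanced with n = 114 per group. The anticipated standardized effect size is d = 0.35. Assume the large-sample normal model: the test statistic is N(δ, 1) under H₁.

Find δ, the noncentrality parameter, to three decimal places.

δ ≈ 2.642

δ = d·√(n/2) = 0.35 × √(114/2) = 2.6424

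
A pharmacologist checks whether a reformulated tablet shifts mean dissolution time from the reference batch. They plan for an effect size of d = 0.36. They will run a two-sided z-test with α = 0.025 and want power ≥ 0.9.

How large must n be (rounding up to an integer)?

n = 96

Set Φ(δ − 2.241) = 0.9; then δ − 2.241 = Φ⁻¹(0.9) = 1.282, giving δ = 3.523.
(Ignoring the negligible lower-tail rejection probability gives the usual closed-form inversion.)
δ = d·√n ⇒ n = (δ/d)² = (3.523 / 0.36)² = 95.77.
Round up to the next whole unit.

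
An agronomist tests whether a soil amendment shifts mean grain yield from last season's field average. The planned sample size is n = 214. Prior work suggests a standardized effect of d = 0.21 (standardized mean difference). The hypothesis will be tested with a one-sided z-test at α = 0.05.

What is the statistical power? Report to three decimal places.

Noncentrality parameter: δ = d·√n = 0.21 × √214 = 3.0720
Critical value for a one-sided test at α = 0.05: z_α = 1.645.
Power = Φ(δ − 1.645) = Φ(1.427) = 0.9232.

Power ≈ 0.923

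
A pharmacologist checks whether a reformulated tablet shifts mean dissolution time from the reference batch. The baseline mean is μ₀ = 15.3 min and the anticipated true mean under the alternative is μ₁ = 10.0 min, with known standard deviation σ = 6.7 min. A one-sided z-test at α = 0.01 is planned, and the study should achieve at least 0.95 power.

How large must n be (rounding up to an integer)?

Standardized effect: d = |μ₁ − μ₀| / σ = |10.0 − 15.3| / 6.7 = 0.7910
For power 0.95 need Φ(δ − z_{0.01}) = 0.95, so δ = z_{0.01} + z_{0.05} = 2.326 + 1.645 = 3.971.
δ = d·√n ⇒ n = (δ/d)² = (3.971 / 0.7910)² = 25.20.
Round up to the next whole unit.

n = 26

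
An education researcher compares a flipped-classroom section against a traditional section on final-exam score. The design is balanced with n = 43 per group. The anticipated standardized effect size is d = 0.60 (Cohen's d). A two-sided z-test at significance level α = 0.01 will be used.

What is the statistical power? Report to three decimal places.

Noncentrality parameter: δ = d·√(n/2) = 0.60 × √(43/2) = 2.7821
Critical value for a two-sided test at α = 0.01: z_{α/2} = 2.576.
Power = Φ(δ − 2.576) + Φ(−δ − 2.576) = Φ(0.206) + Φ(-5.358) = 0.5817 + 0.0000 = 0.5817.

Power ≈ 0.582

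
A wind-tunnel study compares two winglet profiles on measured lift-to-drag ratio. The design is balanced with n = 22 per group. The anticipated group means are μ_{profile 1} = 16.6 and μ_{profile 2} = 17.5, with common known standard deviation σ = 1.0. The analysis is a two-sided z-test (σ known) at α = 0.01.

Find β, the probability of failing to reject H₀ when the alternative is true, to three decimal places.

Standardized effect: d = |μ_{profile 1} − μ_{profile 2}| / σ = |16.6 − 17.5| / 1.0 = 0.9000
Noncentrality parameter: δ = d·√(n/2) = 0.9000 × √(22/2) = 2.9850
Critical value for a two-sided test at α = 0.01: z_{α/2} = 2.576.
Power = Φ(δ − 2.576) + Φ(−δ − 2.576) = Φ(0.409) + Φ(-5.561) = 0.6588 + 0.0000 = 0.6588.
Type II error: β = 1 − power = 1 − 0.6588 = 0.3412.

β ≈ 0.341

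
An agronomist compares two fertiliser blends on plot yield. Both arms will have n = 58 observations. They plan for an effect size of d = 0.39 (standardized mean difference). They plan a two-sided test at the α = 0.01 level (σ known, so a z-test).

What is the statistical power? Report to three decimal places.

Noncentrality parameter: λ = d·√(n/2) = 0.39 × √(58/2) = 2.1002
Critical value for a two-sided test at α = 0.01: z_{α/2} = 2.576.
Power = Φ(λ − 2.576) + Φ(−λ − 2.576) = Φ(-0.476) + Φ(-4.676) = 0.3172 + 0.0000 = 0.3172.

Power ≈ 0.317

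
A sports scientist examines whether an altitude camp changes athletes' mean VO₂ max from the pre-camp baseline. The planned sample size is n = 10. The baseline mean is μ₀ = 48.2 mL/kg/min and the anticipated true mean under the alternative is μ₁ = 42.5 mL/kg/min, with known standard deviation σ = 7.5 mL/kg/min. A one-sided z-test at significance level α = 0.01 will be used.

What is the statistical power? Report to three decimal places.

Power ≈ 0.531

Standardized effect: d = |μ₁ − μ₀| / σ = |42.5 − 48.2| / 7.5 = 0.7600
Noncentrality parameter: δ = d·√n = 0.7600 × √10 = 2.4033
One-sided α = 0.01 → critical value z_{0.01} = 2.326.
Power = P(Z > 2.326 − δ) = Φ(0.077) = 0.5307.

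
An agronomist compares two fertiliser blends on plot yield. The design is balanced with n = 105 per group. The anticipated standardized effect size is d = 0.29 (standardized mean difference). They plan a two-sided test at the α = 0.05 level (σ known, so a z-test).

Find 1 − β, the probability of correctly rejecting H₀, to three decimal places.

Noncentrality parameter: δ = d·√(n/2) = 0.29 × √(105/2) = 2.1012
Critical value for a two-sided test at α = 0.05: z_{α/2} = 1.960.
Power = Φ(δ − 1.960) + Φ(−δ − 1.960) = Φ(0.141) + Φ(-4.061) = 0.5562 + 0.0000 = 0.5562.

Power ≈ 0.556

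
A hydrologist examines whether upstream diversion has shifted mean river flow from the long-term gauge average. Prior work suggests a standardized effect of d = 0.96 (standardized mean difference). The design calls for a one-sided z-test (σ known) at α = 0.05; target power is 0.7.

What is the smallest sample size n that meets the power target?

n = 6

For power 0.7 need Φ(δ − z_{0.05}) = 0.7, so δ = z_{0.05} + z_{0.30} = 1.645 + 0.524 = 2.169.
δ = d·√n ⇒ n = (δ/d)² = (2.169 / 0.96)² = 5.11.
Round up to the next whole unit.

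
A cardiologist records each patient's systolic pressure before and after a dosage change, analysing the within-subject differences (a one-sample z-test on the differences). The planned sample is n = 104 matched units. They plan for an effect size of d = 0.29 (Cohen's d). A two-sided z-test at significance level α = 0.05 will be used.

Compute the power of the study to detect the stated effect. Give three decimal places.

Power ≈ 0.841

Noncentrality parameter: δ = d·√n = 0.29 × √104 = 2.9574
Critical value for a two-sided test at α = 0.05: z_{α/2} = 1.960.
Power = Φ(δ − 1.960) + Φ(−δ − 1.960) = Φ(0.997) + Φ(-4.917) = 0.8407 + 0.0000 = 0.8407.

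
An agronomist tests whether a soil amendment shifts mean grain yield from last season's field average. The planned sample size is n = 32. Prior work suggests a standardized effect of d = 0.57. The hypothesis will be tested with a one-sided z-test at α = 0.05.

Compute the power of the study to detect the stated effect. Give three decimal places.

Noncentrality parameter: δ = d·√n = 0.57 × √32 = 3.2244
One-sided α = 0.05 → critical value z_{0.05} = 1.645.
Power = Φ(δ − 1.645) = Φ(1.580) = 0.9429.

Power ≈ 0.943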